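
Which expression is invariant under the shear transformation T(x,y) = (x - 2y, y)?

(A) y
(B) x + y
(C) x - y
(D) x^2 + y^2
A

Under the shear T(x,y) = (x - 2y, y):
Substitute the transformed coordinates into each option and compare with the original:
(A) y  ->  (y) = y   [equals y: invariant]
(B) x + y  ->  (x - 2y) + (y) = x - y   [differs from x + y: not invariant]
(C) x - y  ->  (x - 2y) - (y) = x - 3y   [differs from x - y: not invariant]
(D) x^2 + y^2  ->  (x - 2y)^2 + (y)^2 = x^2 - 4xy + 5y^2   [differs from x^2 + y^2: not invariant]

Only option (A), y, is unchanged by the transformation.
A horizontal shear moves points parallel to the x-axis, so the y-coordinate (and any function of y alone) is unchanged.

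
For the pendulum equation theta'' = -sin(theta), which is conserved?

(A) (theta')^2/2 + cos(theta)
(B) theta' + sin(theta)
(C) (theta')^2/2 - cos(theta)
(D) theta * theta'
C

A first integral I satisfies dI/dt = 0 along every solution. Differentiate each option and use the equation of motion:
(A) d/dt[(theta')^2/2 + cos(theta)] = theta' theta'' - sin(theta) theta' = -2 theta' sin(theta), not identically 0
(B) d/dt[theta' + sin(theta)] = theta'' + cos(theta) theta' = -sin(theta) + theta' cos(theta), not identically 0
(C) d/dt[(theta')^2/2 - cos(theta)] = theta' theta'' + sin(theta) theta' = theta'(-sin(theta)) + theta' sin(theta) = 0
(D) d/dt[theta * theta'] = (theta')^2 + theta theta'' = (theta')^2 - theta sin(theta), not identically 0

Only (C) has zero time-derivative. This is the total energy: kinetic (theta')^2/2 plus potential -cos(theta).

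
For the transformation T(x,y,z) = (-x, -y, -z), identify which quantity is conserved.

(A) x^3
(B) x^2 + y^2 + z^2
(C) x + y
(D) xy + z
B

Apply T(x,y,z) = (-x, -y, -z) to each option, i.e. replace (x, y, z) by the transformed coordinates.
Substitute the transformed coordinates into each option and compare with the original:
(A) x^3  ->  (-x)^3 = -x^3   [differs from x^3: not invariant]
(B) x^2 + y^2 + z^2  ->  (-x)^2 + (-y)^2 + (-z)^2 = x^2 + y^2 + z^2   [equals x^2 + y^2 + z^2: invariant]
(C) x + y  ->  (-x) + (-y) = -x - y   [differs from x + y: not invariant]
(D) xy + z  ->  (-x)(-y) + (-z) = xy - z   [differs from xy + z: not invariant]

Only option (B), x^2 + y^2 + z^2, is unchanged by the transformation.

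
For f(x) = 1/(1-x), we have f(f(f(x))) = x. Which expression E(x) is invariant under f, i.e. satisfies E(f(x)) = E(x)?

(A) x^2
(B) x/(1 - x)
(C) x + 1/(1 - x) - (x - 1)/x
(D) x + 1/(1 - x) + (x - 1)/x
D

Replace x by f(x) = 1/(1 - x) in each option and simplify. As a quick numerical cross-check, also compare E(3) with E(f(3)) = E(-1/2).

(A) x^2  ->  (1/(1 - x))^2 = (x - 1)^(-2); check: E(3) = 9 but E(-1/2) = 1/4.   [not invariant]
(B) x/(1 - x)  ->  (1/(1 - x))/(1 - (1/(1 - x))) = -1/x; check: E(3) = -3/2 but E(-1/2) = -1/3.   [not invariant]
(C) x + 1/(1 - x) - (x - 1)/x  ->  (1/(1 - x)) + 1/(1 - (1/(1 - x))) - ((1/(1 - x)) - 1)/(1/(1 - x)) = (x^2(1 - x) - x + (x - 1)^2)/(x(x - 1)); check: E(3) = 11/6 but E(-1/2) = -17/6.   [not invariant]
(D) x + 1/(1 - x) + (x - 1)/x  ->  (1/(1 - x)) + 1/(1 - (1/(1 - x))) + ((1/(1 - x)) - 1)/(1/(1 - x)), which simplifies back to x + 1/(1 - x) + (x - 1)/x; check: E(3) = 19/6, E(-1/2) = 19/6.   [invariant]

Only (D) is unchanged. Indeed f(f(x)) = 1/(1 - 1/(1-x)) = (1-x)/(-x) = (x-1)/x, so E(x) = x + f(x) + f(f(x)) is the sum over the whole 3-cycle; applying f just permutes the three terms cyclically (x -> f(x) -> f(f(x)) -> x), leaving the sum unchanged.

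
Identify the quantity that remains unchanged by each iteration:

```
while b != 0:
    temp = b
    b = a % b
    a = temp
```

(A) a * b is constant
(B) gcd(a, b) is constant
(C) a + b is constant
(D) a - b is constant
B

A loop invariant must hold before the first iteration and be re-established by every execution of the body.

(B) gcd(a, b) is constant: One iteration replaces (a, b) by (b, a mod b). Since a mod b = a - q*b for an integer q, any common divisor of a and b divides b and a mod b, and conversely; hence gcd(b, a mod b) = gcd(a, b). For instance (21, 11) -> (11, 10) keeps gcd = 1. At exit b = 0 and a = gcd of the original inputs.

The other options fail:
(A) a * b is constant: e.g. (a, b) = (21, 11) -> (11, 10): the product goes from 231 to 110.
(C) a + b is constant: e.g. (a, b) = (21, 11) -> (11, 10): the sum goes from 32 to 21.
(D) a - b is constant: e.g. (a, b) = (21, 11) -> (11, 10): the difference goes from 10 to 1.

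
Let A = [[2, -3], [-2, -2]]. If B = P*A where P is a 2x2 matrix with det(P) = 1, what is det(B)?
-10

By the multiplicative property of determinants, det(B) = det(P*A) = det(P) * det(A) = det(A),
so the determinant is invariant under multiplication by any determinant-1 matrix; we just need det(A).

det(A) = (2)(-2) - (-3)(-2) = -4 - 6 = -10

Therefore det(B) = 1 * (-10) = -10.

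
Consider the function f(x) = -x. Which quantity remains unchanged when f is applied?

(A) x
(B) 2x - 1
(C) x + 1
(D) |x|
D

For f(x) = -x:
Applying f replaces x by -x. Since |-x| = |x|, the absolute value is unchanged by f, whereas x -> -x, 2x - 1 -> -2x - 1 and x + 1 -> -x + 1 all change.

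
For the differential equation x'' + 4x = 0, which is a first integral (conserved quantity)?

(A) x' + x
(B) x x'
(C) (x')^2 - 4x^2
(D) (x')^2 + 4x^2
D

A first integral I satisfies dI/dt = 0 along every solution. Differentiate each option and use the equation of motion:
(A) d/dt[x' + x] = x'' + x' = -4x + x', not identically 0
(B) d/dt[x x'] = (x')^2 + x x'' = (x')^2 - 4x^2, not identically 0
(C) d/dt[(x')^2 - 4x^2] = 2x'x'' - 8x x' = -16x x', not identically 0
(D) d/dt[(x')^2 + 4x^2] = 2x'x'' + 8x x' = 2x'(-4x) + 8x x' = 0

Only (D) has zero time-derivative. So the energy-like quantity (x')^2 + 4x^2 is the first integral.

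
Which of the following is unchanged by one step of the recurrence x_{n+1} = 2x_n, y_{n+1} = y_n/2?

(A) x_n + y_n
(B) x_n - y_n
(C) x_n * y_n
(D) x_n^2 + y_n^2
C

For the recurrence x_{n+1} = 2x_n, y_{n+1} = y_n/2:

x_{n+1} * y_{n+1} = (2x_n) * (y_n/2) = x_n * y_n
The product is conserved.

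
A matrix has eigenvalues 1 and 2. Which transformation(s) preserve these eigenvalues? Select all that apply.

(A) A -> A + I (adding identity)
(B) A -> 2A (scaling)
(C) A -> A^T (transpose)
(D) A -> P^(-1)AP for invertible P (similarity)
C and D

Eigenvalues are preserved by:
1. Similarity transformations: A -> P^(-1)AP (same characteristic polynomial)
2. Transpose: A^T has the same eigenvalues as A

Eigenvalues are NOT preserved by:
- Adding identity: eigenvalues become 1+1, 2+1
- Scaling: eigenvalues become 2, 4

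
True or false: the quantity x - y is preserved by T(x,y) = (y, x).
False

Substitute T(x,y) = (y, x) into the expression and compare with the original.

Original: x - y
After applying T: (y) - (x) = -x + y

This differs from the original x - y (difference: -2x + 2y), so the expression is NOT invariant.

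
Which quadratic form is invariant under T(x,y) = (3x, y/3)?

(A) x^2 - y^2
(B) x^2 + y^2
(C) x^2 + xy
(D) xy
D

T multiplies x by 3 and divides y by 3.
Substitute the transformed coordinates into each option and compare with the original:
(A) x^2 - y^2  ->  (3x)^2 - (y/3)^2 = 9x^2 - y^2/9   [differs from x^2 - y^2: not invariant]
(B) x^2 + y^2  ->  (3x)^2 + (y/3)^2 = 9x^2 + y^2/9   [differs from x^2 + y^2: not invariant]
(C) x^2 + xy  ->  (3x)^2 + (3x)(y/3) = 9x^2 + xy   [differs from x^2 + xy: not invariant]
(D) xy  ->  (3x)(y/3) = xy   [equals xy: invariant]

Only option (D), xy, is unchanged by the transformation.
The factors 3 and 1/3 cancel only in the pure product xy.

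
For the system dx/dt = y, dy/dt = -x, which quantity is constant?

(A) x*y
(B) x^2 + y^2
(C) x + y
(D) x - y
B

A first integral I satisfies dI/dt = 0 along every solution. Differentiate each option and use the equation of motion:
(A) d/dt[x*y] = (dx/dt)y + x(dy/dt) = y^2 - x^2, not identically 0
(B) d/dt[x^2 + y^2] = 2x*dx/dt + 2y*dy/dt = 2x*y + 2y*(-x) = 0
(C) d/dt[x + y] = y + (-x) = y - x, not identically 0
(D) d/dt[x - y] = y - (-x) = x + y, not identically 0

Only (B) has zero time-derivative. So x^2 + y^2 (the squared radius; trajectories are circles) is the conserved quantity.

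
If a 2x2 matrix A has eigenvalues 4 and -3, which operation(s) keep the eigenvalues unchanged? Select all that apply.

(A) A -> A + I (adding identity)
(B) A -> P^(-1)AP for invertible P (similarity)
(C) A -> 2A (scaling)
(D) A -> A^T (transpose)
B and D

Eigenvalues are preserved by:
1. Similarity transformations: A -> P^(-1)AP (same characteristic polynomial)
2. Transpose: A^T has the same eigenvalues as A

Eigenvalues are NOT preserved by:
- Adding identity: eigenvalues become 4+1, -3+1
- Scaling: eigenvalues become 8, -6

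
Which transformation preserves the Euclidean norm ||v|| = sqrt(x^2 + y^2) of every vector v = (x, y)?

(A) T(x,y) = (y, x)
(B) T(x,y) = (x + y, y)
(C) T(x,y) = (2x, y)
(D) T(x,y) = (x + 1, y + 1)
A

A transformation preserves a norm if ||T(v)|| = ||v|| for every v; a single vector where the norm changes rules an option out.

(A) T(x,y) = (y, x): preserves the norm -- it is an orthogonal map (a rotation/reflection), and (y)^2 + (x)^2 simplifies to x^2 + y^2.
(B) T(x,y) = (x + y, y): v = (0, 1) has norm sqrt((0)^2 + (1)^2) = 1, but T(v) = (1, 1) has norm sqrt(2) -- not preserved.
(C) T(x,y) = (2x, y): v = (1, 0) has norm sqrt((1)^2 + (0)^2) = 1, but T(v) = (2, 0) has norm 2 -- not preserved.
(D) T(x,y) = (x + 1, y + 1): v = (1, 0) has norm sqrt((1)^2 + (0)^2) = 1, but T(v) = (2, 1) has norm sqrt(5) -- not preserved.

Therefore the answer is (A).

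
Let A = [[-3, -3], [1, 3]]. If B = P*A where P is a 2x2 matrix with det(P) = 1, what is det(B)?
-6

By the multiplicative property of determinants, det(B) = det(P*A) = det(P) * det(A) = det(A),
so the determinant is invariant under multiplication by any determinant-1 matrix; we just need det(A).

det(A) = (-3)(3) - (-3)(1) = -9 - (-3) = -6

Therefore det(B) = 1 * (-6) = -6.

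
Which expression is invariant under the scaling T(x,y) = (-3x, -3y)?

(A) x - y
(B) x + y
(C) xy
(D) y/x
D

Under the uniform scaling T(x,y) = (-3x, -3y):
Substitute the transformed coordinates into each option and compare with the original:
(A) x - y  ->  (-3x) - (-3y) = -3x + 3y   [differs from x - y: not invariant]
(B) x + y  ->  (-3x) + (-3y) = -3x - 3y   [differs from x + y: not invariant]
(C) xy  ->  (-3x)(-3y) = 9xy   [differs from xy: not invariant]
(D) y/x  ->  (-3y)/(-3x) = y/x   [equals y/x: invariant]

Only option (D), y/x, is unchanged by the transformation.
The common factor -3 cancels in a ratio of coordinates, while sums, products and sums of squares pick up factors of -3 or 9.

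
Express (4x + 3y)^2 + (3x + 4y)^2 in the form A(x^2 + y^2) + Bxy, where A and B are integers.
25(x^2 + y^2) + 48xy

Expanding: (4x + 3y)^2 = 16x^2 + 24xy + 9y^2
(3x + 4y)^2 = 9x^2 + 24xy + 16y^2
Sum = (16+9)(x^2+y^2) + 48xy = 25(x^2 + y^2) + 48xy
This is symmetric in x and y.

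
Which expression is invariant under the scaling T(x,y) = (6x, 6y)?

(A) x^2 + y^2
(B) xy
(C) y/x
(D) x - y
C

Under the uniform scaling T(x,y) = (6x, 6y):
Substitute the transformed coordinates into each option and compare with the original:
(A) x^2 + y^2  ->  (6x)^2 + (6y)^2 = 36x^2 + 36y^2   [differs from x^2 + y^2: not invariant]
(B) xy  ->  (6x)(6y) = 36xy   [differs from xy: not invariant]
(C) y/x  ->  (6y)/(6x) = y/x   [equals y/x: invariant]
(D) x - y  ->  (6x) - (6y) = 6x - 6y   [differs from x - y: not invariant]

Only option (C), y/x, is unchanged by the transformation.
The common factor 6 cancels in a ratio of coordinates, while sums, products and sums of squares pick up factors of 6 or 36.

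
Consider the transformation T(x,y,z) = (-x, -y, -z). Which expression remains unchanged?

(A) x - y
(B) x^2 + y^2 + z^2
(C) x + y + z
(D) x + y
B

Apply T(x,y,z) = (-x, -y, -z) to each option, i.e. replace (x, y, z) by the transformed coordinates.
Substitute the transformed coordinates into each option and compare with the original:
(A) x - y  ->  (-x) - (-y) = -x + y   [differs from x - y: not invariant]
(B) x^2 + y^2 + z^2  ->  (-x)^2 + (-y)^2 + (-z)^2 = x^2 + y^2 + z^2   [equals x^2 + y^2 + z^2: invariant]
(C) x + y + z  ->  (-x) + (-y) + (-z) = -x - y - z   [differs from x + y + z: not invariant]
(D) x + y  ->  (-x) + (-y) = -x - y   [differs from x + y: not invariant]

Only option (B), x^2 + y^2 + z^2, is unchanged by the transformation.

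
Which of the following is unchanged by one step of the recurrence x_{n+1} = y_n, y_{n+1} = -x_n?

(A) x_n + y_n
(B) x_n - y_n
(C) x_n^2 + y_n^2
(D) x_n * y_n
C

For the recurrence x_{n+1} = y_n, y_{n+1} = -x_n:

x_{n+1}^2 + y_{n+1}^2 = y_n^2 + (-x_n)^2 = x_n^2 + y_n^2
The sum of squares is conserved (like energy in a harmonic oscillator).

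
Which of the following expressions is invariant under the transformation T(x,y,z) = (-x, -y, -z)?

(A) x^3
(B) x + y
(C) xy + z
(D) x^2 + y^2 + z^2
D

Apply T(x,y,z) = (-x, -y, -z) to each option, i.e. replace (x, y, z) by the transformed coordinates.
Substitute the transformed coordinates into each option and compare with the original:
(A) x^3  ->  (-x)^3 = -x^3   [differs from x^3: not invariant]
(B) x + y  ->  (-x) + (-y) = -x - y   [differs from x + y: not invariant]
(C) xy + z  ->  (-x)(-y) + (-z) = xy - z   [differs from xy + z: not invariant]
(D) x^2 + y^2 + z^2  ->  (-x)^2 + (-y)^2 + (-z)^2 = x^2 + y^2 + z^2   [equals x^2 + y^2 + z^2: invariant]

Only option (D), x^2 + y^2 + z^2, is unchanged by the transformation.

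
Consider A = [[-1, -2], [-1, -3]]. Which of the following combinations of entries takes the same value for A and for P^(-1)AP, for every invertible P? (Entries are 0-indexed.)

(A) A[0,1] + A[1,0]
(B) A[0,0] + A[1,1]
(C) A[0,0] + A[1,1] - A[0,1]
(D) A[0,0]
B

A[0,0] + A[1,1] is the trace of A. By the cyclic property of the trace, tr(P^(-1)AP) = tr(APP^(-1)) = tr(A), so it is the same for every matrix similar to A.

The other combinations are not similarity invariants. For example, take P = [[1, 2], [0, 1]] (det P = 1), so P^(-1) = [[1, -2], [0, 1]] and
B = P^(-1)AP = [[1, 6], [-1, -5]].
Evaluating each option on A and on B:
(A) A[0,1] + A[1,0]: -3 for A, 5 for B -> changes
(B) A[0,0] + A[1,1]: -4 for A, -4 for B -> unchanged
(C) A[0,0] + A[1,1] - A[0,1]: -2 for A, -10 for B -> changes
(D) A[0,0]: -1 for A, 1 for B -> changes

Only (B) A[0,0] + A[1,1] = -4 survives (and it does so for every P, not just this one), so it is the invariant.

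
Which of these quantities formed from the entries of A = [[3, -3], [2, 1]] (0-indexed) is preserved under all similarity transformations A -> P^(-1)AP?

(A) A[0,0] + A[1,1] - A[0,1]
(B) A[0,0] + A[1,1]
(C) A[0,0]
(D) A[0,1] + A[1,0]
B

A[0,0] + A[1,1] is the trace of A. By the cyclic property of the trace, tr(P^(-1)AP) = tr(APP^(-1)) = tr(A), so it is the same for every matrix similar to A.

The other combinations are not similarity invariants. For example, take P = [[1, -1], [0, 1]] (det P = 1), so P^(-1) = [[1, 1], [0, 1]] and
B = P^(-1)AP = [[5, -7], [2, -1]].
Evaluating each option on A and on B:
(A) A[0,0] + A[1,1] - A[0,1]: 7 for A, 11 for B -> changes
(B) A[0,0] + A[1,1]: 4 for A, 4 for B -> unchanged
(C) A[0,0]: 3 for A, 5 for B -> changes
(D) A[0,1] + A[1,0]: -1 for A, -5 for B -> changes

Only (B) A[0,0] + A[1,1] = 4 survives (and it does so for every P, not just this one), so it is the invariant.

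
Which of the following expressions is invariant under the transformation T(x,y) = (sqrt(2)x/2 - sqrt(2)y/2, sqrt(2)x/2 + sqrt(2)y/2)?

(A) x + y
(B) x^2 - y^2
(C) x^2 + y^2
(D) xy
C

An expression E(x,y) is invariant under T if E(T(x,y)) = E(x,y). Here T(x,y) = (sqrt(2)x/2 - sqrt(2)y/2, sqrt(2)x/2 + sqrt(2)y/2).
Substitute the transformed coordinates into each option and compare with the original:
(A) x + y  ->  (sqrt(2)x/2 - sqrt(2)y/2) + (sqrt(2)x/2 + sqrt(2)y/2) = sqrt(2)x   [differs from x + y: not invariant]
(B) x^2 - y^2  ->  (sqrt(2)x/2 - sqrt(2)y/2)^2 - (sqrt(2)x/2 + sqrt(2)y/2)^2 = -2xy   [differs from x^2 - y^2: not invariant]
(C) x^2 + y^2  ->  (sqrt(2)x/2 - sqrt(2)y/2)^2 + (sqrt(2)x/2 + sqrt(2)y/2)^2 = x^2 + y^2   [equals x^2 + y^2: invariant]
(D) xy  ->  (sqrt(2)x/2 - sqrt(2)y/2)(sqrt(2)x/2 + sqrt(2)y/2) = x^2/2 - y^2/2   [differs from xy: not invariant]

Only option (C), x^2 + y^2, is unchanged by the transformation.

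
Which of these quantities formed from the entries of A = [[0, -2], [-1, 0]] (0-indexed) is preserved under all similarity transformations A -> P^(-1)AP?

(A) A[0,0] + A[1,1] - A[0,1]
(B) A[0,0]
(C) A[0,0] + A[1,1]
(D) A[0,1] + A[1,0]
C

A[0,0] + A[1,1] is the trace of A. By the cyclic property of the trace, tr(P^(-1)AP) = tr(APP^(-1)) = tr(A), so it is the same for every matrix similar to A.

The other combinations are not similarity invariants. For example, take P = [[1, 1], [1, 2]] (det P = 1), so P^(-1) = [[2, -1], [-1, 1]] and
B = P^(-1)AP = [[-3, -7], [1, 3]].
Evaluating each option on A and on B:
(A) A[0,0] + A[1,1] - A[0,1]: 2 for A, 7 for B -> changes
(B) A[0,0]: 0 for A, -3 for B -> changes
(C) A[0,0] + A[1,1]: 0 for A, 0 for B -> unchanged
(D) A[0,1] + A[1,0]: -3 for A, -6 for B -> changes

Only (C) A[0,0] + A[1,1] = 0 survives (and it does so for every P, not just this one), so it is the invariant.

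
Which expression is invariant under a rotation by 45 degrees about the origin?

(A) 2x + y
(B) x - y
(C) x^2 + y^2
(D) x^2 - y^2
C

A rotation by 45 degrees sends (x, y) to (sqrt(2)x/2 - sqrt(2)y/2, sqrt(2)x/2 + sqrt(2)y/2).
Substitute the transformed coordinates into each option and compare with the original:
(A) 2x + y  ->  2(sqrt(2)x/2 - sqrt(2)y/2) + (sqrt(2)x/2 + sqrt(2)y/2) = 3sqrt(2)x/2 - sqrt(2)y/2   [differs from 2x + y: not invariant]
(B) x - y  ->  (sqrt(2)x/2 - sqrt(2)y/2) - (sqrt(2)x/2 + sqrt(2)y/2) = -sqrt(2)y   [differs from x - y: not invariant]
(C) x^2 + y^2  ->  (sqrt(2)x/2 - sqrt(2)y/2)^2 + (sqrt(2)x/2 + sqrt(2)y/2)^2 = x^2 + y^2   [equals x^2 + y^2: invariant]
(D) x^2 - y^2  ->  (sqrt(2)x/2 - sqrt(2)y/2)^2 - (sqrt(2)x/2 + sqrt(2)y/2)^2 = -2xy   [differs from x^2 - y^2: not invariant]

Only option (C), x^2 + y^2, is unchanged by the transformation.
Geometrically, x^2 + y^2 is the squared distance from the origin, which every rotation about the origin preserves.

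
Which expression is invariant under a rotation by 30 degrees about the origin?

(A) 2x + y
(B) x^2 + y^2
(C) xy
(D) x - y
B

A rotation by 30 degrees sends (x, y) to (sqrt(3)x/2 - y/2, x/2 + sqrt(3)y/2).
Substitute the transformed coordinates into each option and compare with the original:
(A) 2x + y  ->  2(sqrt(3)x/2 - y/2) + (x/2 + sqrt(3)y/2) = x/2 + sqrt(3)x - y + sqrt(3)y/2   [differs from 2x + y: not invariant]
(B) x^2 + y^2  ->  (sqrt(3)x/2 - y/2)^2 + (x/2 + sqrt(3)y/2)^2 = x^2 + y^2   [equals x^2 + y^2: invariant]
(C) xy  ->  (sqrt(3)x/2 - y/2)(x/2 + sqrt(3)y/2) = sqrt(3)x^2/4 + xy/2 - sqrt(3)y^2/4   [differs from xy: not invariant]
(D) x - y  ->  (sqrt(3)x/2 - y/2) - (x/2 + sqrt(3)y/2) = -x/2 + sqrt(3)x/2 - sqrt(3)y/2 - y/2   [differs from x - y: not invariant]

Only option (B), x^2 + y^2, is unchanged by the transformation.
Geometrically, x^2 + y^2 is the squared distance from the origin, which every rotation about the origin preserves.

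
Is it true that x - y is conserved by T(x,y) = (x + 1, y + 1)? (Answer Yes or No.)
Yes

Substitute T(x,y) = (x + 1, y + 1) into the expression and compare with the original.

Original: x - y
After applying T: (x + 1) - (y + 1) = x - y

This is identical to the original x - y, so the expression is invariant.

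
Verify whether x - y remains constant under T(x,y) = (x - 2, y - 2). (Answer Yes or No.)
Yes

Substitute T(x,y) = (x - 2, y - 2) into the expression and compare with the original.

Original: x - y
After applying T: (x - 2) - (y - 2) = x - y

This is identical to the original x - y, so the expression is invariant.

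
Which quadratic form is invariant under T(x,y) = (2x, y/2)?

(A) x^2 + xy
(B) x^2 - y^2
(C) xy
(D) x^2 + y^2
C

T multiplies x by 2 and divides y by 2.
Substitute the transformed coordinates into each option and compare with the original:
(A) x^2 + xy  ->  (2x)^2 + (2x)(y/2) = 4x^2 + xy   [differs from x^2 + xy: not invariant]
(B) x^2 - y^2  ->  (2x)^2 - (y/2)^2 = 4x^2 - y^2/4   [differs from x^2 - y^2: not invariant]
(C) xy  ->  (2x)(y/2) = xy   [equals xy: invariant]
(D) x^2 + y^2  ->  (2x)^2 + (y/2)^2 = 4x^2 + y^2/4   [differs from x^2 + y^2: not invariant]

Only option (C), xy, is unchanged by the transformation.
The factors 2 and 1/2 cancel only in the pure product xy.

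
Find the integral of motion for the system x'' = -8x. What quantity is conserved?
E = (x')^2 + 8x^2

Multiply the equation by x':
x' * x'' = -8x * x'
The left side is d/dt[(x')^2/2] and the right side is d/dt[-8x^2/2], so
d/dt[(x')^2/2 + 8x^2/2] = 0, i.e. (x')^2/2 + 8x^2/2 = constant.
Multiplying by 2, the integral of motion is E = (x')^2 + 8x^2.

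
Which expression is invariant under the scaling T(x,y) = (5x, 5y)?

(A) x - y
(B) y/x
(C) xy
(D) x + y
B

Under the uniform scaling T(x,y) = (5x, 5y):
Substitute the transformed coordinates into each option and compare with the original:
(A) x - y  ->  (5x) - (5y) = 5x - 5y   [differs from x - y: not invariant]
(B) y/x  ->  (5y)/(5x) = y/x   [equals y/x: invariant]
(C) xy  ->  (5x)(5y) = 25xy   [differs from xy: not invariant]
(D) x + y  ->  (5x) + (5y) = 5x + 5y   [differs from x + y: not invariant]

Only option (B), y/x, is unchanged by the transformation.
The common factor 5 cancels in a ratio of coordinates, while sums, products and sums of squares pick up factors of 5 or 25.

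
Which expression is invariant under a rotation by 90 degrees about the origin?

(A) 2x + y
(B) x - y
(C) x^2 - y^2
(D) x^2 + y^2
D

A rotation by 90 degrees sends (x, y) to (-y, x).
Substitute the transformed coordinates into each option and compare with the original:
(A) 2x + y  ->  2(-y) + (x) = x - 2y   [differs from 2x + y: not invariant]
(B) x - y  ->  (-y) - (x) = -x - y   [differs from x - y: not invariant]
(C) x^2 - y^2  ->  (-y)^2 - (x)^2 = -x^2 + y^2   [differs from x^2 - y^2: not invariant]
(D) x^2 + y^2  ->  (-y)^2 + (x)^2 = x^2 + y^2   [equals x^2 + y^2: invariant]

Only option (D), x^2 + y^2, is unchanged by the transformation.
Geometrically, x^2 + y^2 is the squared distance from the origin, which every rotation about the origin preserves.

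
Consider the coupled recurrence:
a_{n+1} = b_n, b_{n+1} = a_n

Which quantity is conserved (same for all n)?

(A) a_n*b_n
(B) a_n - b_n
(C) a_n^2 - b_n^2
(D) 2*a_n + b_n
A

Replace a_n by a_{n+1} = b_n and b_n by b_{n+1} = a_n in each option and simplify:
(A) a_n*b_n  ->  (b_n)*(a_n) = a_n*b_n   [conserved]
(B) a_n - b_n  ->  (b_n) - (a_n) = -a_n + b_n   [not conserved]
(C) a_n^2 - b_n^2  ->  (b_n)^2 - (a_n)^2 = -a_n^2 + b_n^2   [not conserved]
(D) 2*a_n + b_n  ->  2*(b_n) + (a_n) = a_n + 2*b_n   [not conserved]

Only (A) a_n*b_n returns to itself after one step, so it is the conserved quantity.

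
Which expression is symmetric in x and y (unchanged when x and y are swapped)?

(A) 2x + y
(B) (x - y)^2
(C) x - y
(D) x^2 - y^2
B

A symmetric expression is unchanged when the variables are permuted; here the transformation to test is the swap (x, y) -> (y, x).
Substitute the transformed coordinates into each option and compare with the original:
(A) 2x + y  ->  2(y) + (x) = x + 2y   [differs from 2x + y: not invariant]
(B) (x - y)^2  ->  ((y) - (x))^2 = x^2 - 2xy + y^2   [equals (x - y)^2: invariant]
(C) x - y  ->  (y) - (x) = -x + y   [differs from x - y: not invariant]
(D) x^2 - y^2  ->  (y)^2 - (x)^2 = -x^2 + y^2   [differs from x^2 - y^2: not invariant]

Only option (B), (x - y)^2, is unchanged by the transformation.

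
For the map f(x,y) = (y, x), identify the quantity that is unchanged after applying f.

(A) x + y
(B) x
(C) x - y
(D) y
A

For f(x,y) = (y, x):
After applying f: x' = y, y' = x. So x' + y' = y + x = x + y.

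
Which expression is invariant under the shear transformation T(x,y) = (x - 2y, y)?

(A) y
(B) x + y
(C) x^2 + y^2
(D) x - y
A

Under the shear T(x,y) = (x - 2y, y):
Substitute the transformed coordinates into each option and compare with the original:
(A) y  ->  (y) = y   [equals y: invariant]
(B) x + y  ->  (x - 2y) + (y) = x - y   [differs from x + y: not invariant]
(C) x^2 + y^2  ->  (x - 2y)^2 + (y)^2 = x^2 - 4xy + 5y^2   [differs from x^2 + y^2: not invariant]
(D) x - y  ->  (x - 2y) - (y) = x - 3y   [differs from x - y: not invariant]

Only option (A), y, is unchanged by the transformation.
A horizontal shear moves points parallel to the x-axis, so the y-coordinate (and any function of y alone) is unchanged.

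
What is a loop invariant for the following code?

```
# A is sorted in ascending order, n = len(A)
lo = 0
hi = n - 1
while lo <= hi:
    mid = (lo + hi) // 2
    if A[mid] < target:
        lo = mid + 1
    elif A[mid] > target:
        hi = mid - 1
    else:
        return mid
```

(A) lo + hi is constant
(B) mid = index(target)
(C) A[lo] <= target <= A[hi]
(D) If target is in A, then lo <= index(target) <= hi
D

A loop invariant must hold before the first iteration and be re-established by every execution of the body.

(D) If target is in A, then lo <= index(target) <= hi: Before the loop [lo, hi] = [0, n-1] covers every index. When A[mid] < target, sortedness puts target strictly to the right of mid, so setting lo = mid + 1 keeps index(target) in [lo, hi]; symmetrically for hi = mid - 1. Hence 'if target is in A then lo <= index(target) <= hi' holds after every iteration, and when lo > hi it proves target is absent.

The other options fail:
(A) lo + hi is constant: each iteration moves exactly one of lo, hi, so lo + hi changes (e.g. 0 + (n-1) becomes (mid+1) + (n-1)).
(B) mid = index(target): mid is just the current probe; it equals index(target) only on the iteration that returns.
(C) A[lo] <= target <= A[hi]: fails when target is not in A (e.g. target < A[0] already violates it before the loop), so it is not maintained in general.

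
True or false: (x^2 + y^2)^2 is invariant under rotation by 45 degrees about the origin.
True

Applying rotation by 45 degrees: x' = x*cos(45 degrees) - y*sin(45 degrees) = sqrt(2)x/2 - sqrt(2)y/2, y' = x*sin(45 degrees) + y*cos(45 degrees) = sqrt(2)x/2 + sqrt(2)y/2

Substituting into (x^2 + y^2)^2:
((sqrt(2)x/2 - sqrt(2)y/2)^2 + (sqrt(2)x/2 + sqrt(2)y/2)^2)^2
= x^4 + 2x^2y^2 + y^4 = (x^2 + y^2)^2

This equals the original expression (x^2 + y^2)^2, so it IS invariant.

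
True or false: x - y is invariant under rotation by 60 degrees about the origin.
False

Applying rotation by 60 degrees: x' = x*cos(60 degrees) - y*sin(60 degrees) = x/2 - sqrt(3)y/2, y' = x*sin(60 degrees) + y*cos(60 degrees) = sqrt(3)x/2 + y/2

Substituting into x - y:
(x/2 - sqrt(3)y/2) - (sqrt(3)x/2 + y/2)
= -sqrt(3)x/2 + x/2 - sqrt(3)y/2 - y/2

This differs from the original expression x - y, so it is NOT invariant.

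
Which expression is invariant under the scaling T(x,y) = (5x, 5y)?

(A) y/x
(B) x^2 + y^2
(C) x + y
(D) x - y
A

Under the uniform scaling T(x,y) = (5x, 5y):
Substitute the transformed coordinates into each option and compare with the original:
(A) y/x  ->  (5y)/(5x) = y/x   [equals y/x: invariant]
(B) x^2 + y^2  ->  (5x)^2 + (5y)^2 = 25x^2 + 25y^2   [differs from x^2 + y^2: not invariant]
(C) x + y  ->  (5x) + (5y) = 5x + 5y   [differs from x + y: not invariant]
(D) x - y  ->  (5x) - (5y) = 5x - 5y   [differs from x - y: not invariant]

Only option (A), y/x, is unchanged by the transformation.
The common factor 5 cancels in a ratio of coordinates, while sums, products and sums of squares pick up factors of 5 or 25.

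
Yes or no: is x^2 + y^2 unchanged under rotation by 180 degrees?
Yes

Applying rotation by 180 degrees: x' = x*cos(180 degrees) - y*sin(180 degrees) = -x, y' = x*sin(180 degrees) + y*cos(180 degrees) = -y

Substituting into x^2 + y^2:
(-x)^2 + (-y)^2
= x^2 + y^2

This equals the original expression x^2 + y^2, so it IS invariant.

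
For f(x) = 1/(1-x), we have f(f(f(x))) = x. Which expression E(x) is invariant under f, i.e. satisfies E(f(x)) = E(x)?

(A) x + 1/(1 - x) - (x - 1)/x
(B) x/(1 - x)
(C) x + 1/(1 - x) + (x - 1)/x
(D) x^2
C

Replace x by f(x) = 1/(1 - x) in each option and simplify. As a quick numerical cross-check, also compare E(3) with E(f(3)) = E(-1/2).

(A) x + 1/(1 - x) - (x - 1)/x  ->  (1/(1 - x)) + 1/(1 - (1/(1 - x))) - ((1/(1 - x)) - 1)/(1/(1 - x)) = (x^2(1 - x) - x + (x - 1)^2)/(x(x - 1)); check: E(3) = 11/6 but E(-1/2) = -17/6.   [not invariant]
(B) x/(1 - x)  ->  (1/(1 - x))/(1 - (1/(1 - x))) = -1/x; check: E(3) = -3/2 but E(-1/2) = -1/3.   [not invariant]
(C) x + 1/(1 - x) + (x - 1)/x  ->  (1/(1 - x)) + 1/(1 - (1/(1 - x))) + ((1/(1 - x)) - 1)/(1/(1 - x)), which simplifies back to x + 1/(1 - x) + (x - 1)/x; check: E(3) = 19/6, E(-1/2) = 19/6.   [invariant]
(D) x^2  ->  (1/(1 - x))^2 = (x - 1)^(-2); check: E(3) = 9 but E(-1/2) = 1/4.   [not invariant]

Only (C) is unchanged. Indeed f(f(x)) = 1/(1 - 1/(1-x)) = (1-x)/(-x) = (x-1)/x, so E(x) = x + f(x) + f(f(x)) is the sum over the whole 3-cycle; applying f just permutes the three terms cyclically (x -> f(x) -> f(f(x)) -> x), leaving the sum unchanged.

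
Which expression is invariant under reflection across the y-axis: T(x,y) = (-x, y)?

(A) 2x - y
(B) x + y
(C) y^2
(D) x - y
C

The map is reflection across the y-axis: T(x,y) = (-x, y).
Substitute the transformed coordinates into each option and compare with the original:
(A) 2x - y  ->  2(-x) - (y) = -2x - y   [differs from 2x - y: not invariant]
(B) x + y  ->  (-x) + (y) = -x + y   [differs from x + y: not invariant]
(C) y^2  ->  (y)^2 = y^2   [equals y^2: invariant]
(D) x - y  ->  (-x) - (y) = -x - y   [differs from x - y: not invariant]

Only option (C), y^2, is unchanged by the transformation.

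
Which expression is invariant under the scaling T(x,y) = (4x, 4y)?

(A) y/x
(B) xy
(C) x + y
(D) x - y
A

Under the uniform scaling T(x,y) = (4x, 4y):
Substitute the transformed coordinates into each option and compare with the original:
(A) y/x  ->  (4y)/(4x) = y/x   [equals y/x: invariant]
(B) xy  ->  (4x)(4y) = 16xy   [differs from xy: not invariant]
(C) x + y  ->  (4x) + (4y) = 4x + 4y   [differs from x + y: not invariant]
(D) x - y  ->  (4x) - (4y) = 4x - 4y   [differs from x - y: not invariant]

Only option (A), y/x, is unchanged by the transformation.
The common factor 4 cancels in a ratio of coordinates, while sums, products and sums of squares pick up factors of 4 or 16.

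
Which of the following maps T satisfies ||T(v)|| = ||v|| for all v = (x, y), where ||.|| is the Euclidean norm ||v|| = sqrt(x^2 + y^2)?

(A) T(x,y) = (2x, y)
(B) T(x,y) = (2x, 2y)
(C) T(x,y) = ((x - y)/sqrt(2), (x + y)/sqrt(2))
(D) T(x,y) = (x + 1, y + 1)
C

A transformation preserves a norm if ||T(v)|| = ||v|| for every v; a single vector where the norm changes rules an option out.

(A) T(x,y) = (2x, y): v = (1, 0) has norm sqrt((1)^2 + (0)^2) = 1, but T(v) = (2, 0) has norm 2 -- not preserved.
(B) T(x,y) = (2x, 2y): v = (1, 0) has norm sqrt((1)^2 + (0)^2) = 1, but T(v) = (2, 0) has norm 2 -- not preserved.
(C) T(x,y) = ((x - y)/sqrt(2), (x + y)/sqrt(2)): preserves the norm -- it is an orthogonal map (a rotation/reflection), and (sqrt(2)(x - y)/2)^2 + (sqrt(2)(x + y)/2)^2 simplifies to x^2 + y^2.
(D) T(x,y) = (x + 1, y + 1): v = (1, 0) has norm sqrt((1)^2 + (0)^2) = 1, but T(v) = (2, 1) has norm sqrt(5) -- not preserved.

Therefore the answer is (C).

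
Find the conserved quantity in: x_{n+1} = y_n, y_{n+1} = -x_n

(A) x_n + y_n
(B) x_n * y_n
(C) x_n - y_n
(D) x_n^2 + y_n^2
D

For the recurrence x_{n+1} = y_n, y_{n+1} = -x_n:

x_{n+1}^2 + y_{n+1}^2 = y_n^2 + (-x_n)^2 = x_n^2 + y_n^2
The sum of squares is conserved (like energy in a harmonic oscillator).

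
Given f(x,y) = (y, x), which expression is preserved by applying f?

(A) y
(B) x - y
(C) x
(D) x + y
D

For f(x,y) = (y, x):
After applying f: x' = y, y' = x. So x' + y' = y + x = x + y.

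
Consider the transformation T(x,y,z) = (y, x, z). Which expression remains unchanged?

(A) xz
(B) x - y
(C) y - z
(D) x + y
D

Apply T(x,y,z) = (y, x, z) to each option, i.e. replace (x, y, z) by the transformed coordinates.
Substitute the transformed coordinates into each option and compare with the original:
(A) xz  ->  (y)(z) = yz   [differs from xz: not invariant]
(B) x - y  ->  (y) - (x) = -x + y   [differs from x - y: not invariant]
(C) y - z  ->  (x) - (z) = x - z   [differs from y - z: not invariant]
(D) x + y  ->  (y) + (x) = x + y   [equals x + y: invariant]

Only option (D), x + y, is unchanged by the transformation.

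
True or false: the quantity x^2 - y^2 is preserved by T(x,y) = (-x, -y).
True

Substitute T(x,y) = (-x, -y) into the expression and compare with the original.

Original: x^2 - y^2
After applying T: (-x)^2 - (-y)^2 = x^2 - y^2

This is identical to the original x^2 - y^2, so the expression is invariant.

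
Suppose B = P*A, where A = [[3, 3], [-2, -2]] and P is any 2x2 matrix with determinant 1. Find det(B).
0

By the multiplicative property of determinants, det(B) = det(P*A) = det(P) * det(A) = det(A),
so the determinant is invariant under multiplication by any determinant-1 matrix; we just need det(A).

det(A) = (3)(-2) - (3)(-2) = -6 - (-6) = 0

Therefore det(B) = 1 * 0 = 0.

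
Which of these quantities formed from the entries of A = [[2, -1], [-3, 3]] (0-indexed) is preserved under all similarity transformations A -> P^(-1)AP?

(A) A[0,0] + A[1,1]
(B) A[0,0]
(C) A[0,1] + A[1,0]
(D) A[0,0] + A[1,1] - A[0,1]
A

A[0,0] + A[1,1] is the trace of A. By the cyclic property of the trace, tr(P^(-1)AP) = tr(APP^(-1)) = tr(A), so it is the same for every matrix similar to A.

The other combinations are not similarity invariants. For example, take P = [[1, 2], [0, 1]] (det P = 1), so P^(-1) = [[1, -2], [0, 1]] and
B = P^(-1)AP = [[8, 9], [-3, -3]].
Evaluating each option on A and on B:
(A) A[0,0] + A[1,1]: 5 for A, 5 for B -> unchanged
(B) A[0,0]: 2 for A, 8 for B -> changes
(C) A[0,1] + A[1,0]: -4 for A, 6 for B -> changes
(D) A[0,0] + A[1,1] - A[0,1]: 6 for A, -4 for B -> changes

Only (A) A[0,0] + A[1,1] = 5 survives (and it does so for every P, not just this one), so it is the invariant.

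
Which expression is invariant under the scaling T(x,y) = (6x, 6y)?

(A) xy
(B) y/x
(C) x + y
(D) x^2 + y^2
B

Under the uniform scaling T(x,y) = (6x, 6y):
Substitute the transformed coordinates into each option and compare with the original:
(A) xy  ->  (6x)(6y) = 36xy   [differs from xy: not invariant]
(B) y/x  ->  (6y)/(6x) = y/x   [equals y/x: invariant]
(C) x + y  ->  (6x) + (6y) = 6x + 6y   [differs from x + y: not invariant]
(D) x^2 + y^2  ->  (6x)^2 + (6y)^2 = 36x^2 + 36y^2   [differs from x^2 + y^2: not invariant]

Only option (B), y/x, is unchanged by the transformation.
The common factor 6 cancels in a ratio of coordinates, while sums, products and sums of squares pick up factors of 6 or 36.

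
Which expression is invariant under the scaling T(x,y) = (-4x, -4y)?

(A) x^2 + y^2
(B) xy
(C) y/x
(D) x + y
C

Under the uniform scaling T(x,y) = (-4x, -4y):
Substitute the transformed coordinates into each option and compare with the original:
(A) x^2 + y^2  ->  (-4x)^2 + (-4y)^2 = 16x^2 + 16y^2   [differs from x^2 + y^2: not invariant]
(B) xy  ->  (-4x)(-4y) = 16xy   [differs from xy: not invariant]
(C) y/x  ->  (-4y)/(-4x) = y/x   [equals y/x: invariant]
(D) x + y  ->  (-4x) + (-4y) = -4x - 4y   [differs from x + y: not invariant]

Only option (C), y/x, is unchanged by the transformation.
The common factor -4 cancels in a ratio of coordinates, while sums, products and sums of squares pick up factors of -4 or 16.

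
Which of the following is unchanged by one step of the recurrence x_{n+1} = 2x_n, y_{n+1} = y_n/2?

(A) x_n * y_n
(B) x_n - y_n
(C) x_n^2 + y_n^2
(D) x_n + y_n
A

For the recurrence x_{n+1} = 2x_n, y_{n+1} = y_n/2:

x_{n+1} * y_{n+1} = (2x_n) * (y_n/2) = x_n * y_n
The product is conserved.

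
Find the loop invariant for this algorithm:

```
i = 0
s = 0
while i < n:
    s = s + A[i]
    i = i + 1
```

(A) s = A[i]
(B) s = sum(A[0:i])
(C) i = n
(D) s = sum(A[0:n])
B

A loop invariant must hold before the first iteration and be re-established by every execution of the body.

(B) s = sum(A[0:i]): Initially i = 0 and s = 0 = sum of the empty slice A[0:0]. If s = sum(A[0:i]) holds at the top of an iteration, the body sets s to sum(A[0:i]) + A[i] = sum(A[0:i+1]) and then i to i+1, so s = sum(A[0:i]) holds again. At exit i = n, giving s = sum(A[0:n]).

The other options fail:
(A) s = A[i]: after the first iteration s = A[0] but i = 1, so s = A[i] compares s with the wrong element (and fails in general).
(C) i = n: false initially (i = 0); it is the exit condition, not an invariant.
(D) s = sum(A[0:n]): false before the loop (s = 0, not the full sum) -- it only becomes true at exit.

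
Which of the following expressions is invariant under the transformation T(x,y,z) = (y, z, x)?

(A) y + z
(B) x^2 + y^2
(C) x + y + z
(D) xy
C

Apply T(x,y,z) = (y, z, x) to each option, i.e. replace (x, y, z) by the transformed coordinates.
Substitute the transformed coordinates into each option and compare with the original:
(A) y + z  ->  (z) + (x) = x + z   [differs from y + z: not invariant]
(B) x^2 + y^2  ->  (y)^2 + (z)^2 = y^2 + z^2   [differs from x^2 + y^2: not invariant]
(C) x + y + z  ->  (y) + (z) + (x) = x + y + z   [equals x + y + z: invariant]
(D) xy  ->  (y)(z) = yz   [differs from xy: not invariant]

Only option (C), x + y + z, is unchanged by the transformation.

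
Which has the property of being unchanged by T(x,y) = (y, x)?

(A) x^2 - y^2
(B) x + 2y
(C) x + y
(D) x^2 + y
C

An expression E(x,y) is invariant under T if E(T(x,y)) = E(x,y). Here T(x,y) = (y, x).
Substitute the transformed coordinates into each option and compare with the original:
(A) x^2 - y^2  ->  (y)^2 - (x)^2 = -x^2 + y^2   [differs from x^2 - y^2: not invariant]
(B) x + 2y  ->  (y) + 2(x) = 2x + y   [differs from x + 2y: not invariant]
(C) x + y  ->  (y) + (x) = x + y   [equals x + y: invariant]
(D) x^2 + y  ->  (y)^2 + (x) = x + y^2   [differs from x^2 + y: not invariant]

Only option (C), x + y, is unchanged by the transformation.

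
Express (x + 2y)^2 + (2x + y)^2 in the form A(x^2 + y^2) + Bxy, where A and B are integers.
5(x^2 + y^2) + 8xy

Expanding: (x + 2y)^2 = x^2 + 4xy + 4y^2
(2x + y)^2 = 4x^2 + 4xy + y^2
Sum = (1+4)(x^2+y^2) + 8xy = 5(x^2 + y^2) + 8xy
This is symmetric in x and y.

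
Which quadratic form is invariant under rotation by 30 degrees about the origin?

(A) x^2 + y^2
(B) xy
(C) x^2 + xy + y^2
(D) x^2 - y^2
A

Rotation by 30 degrees sends (x, y) to (sqrt(3)x/2 - y/2, x/2 + sqrt(3)y/2).
Substitute the transformed coordinates into each option and compare with the original:
(A) x^2 + y^2  ->  (sqrt(3)x/2 - y/2)^2 + (x/2 + sqrt(3)y/2)^2 = x^2 + y^2   [equals x^2 + y^2: invariant]
(B) xy  ->  (sqrt(3)x/2 - y/2)(x/2 + sqrt(3)y/2) = sqrt(3)x^2/4 + xy/2 - sqrt(3)y^2/4   [differs from xy: not invariant]
(C) x^2 + xy + y^2  ->  (sqrt(3)x/2 - y/2)^2 + (sqrt(3)x/2 - y/2)(x/2 + sqrt(3)y/2) + (x/2 + sqrt(3)y/2)^2 = sqrt(3)x^2/4 + x^2 + xy/2 - sqrt(3)y^2/4 + y^2   [differs from x^2 + xy + y^2: not invariant]
(D) x^2 - y^2  ->  (sqrt(3)x/2 - y/2)^2 - (x/2 + sqrt(3)y/2)^2 = x^2/2 - sqrt(3)xy - y^2/2   [differs from x^2 - y^2: not invariant]

Only option (A), x^2 + y^2, is unchanged by the transformation.
x^2 + y^2 is the squared distance from the origin, which rotations preserve.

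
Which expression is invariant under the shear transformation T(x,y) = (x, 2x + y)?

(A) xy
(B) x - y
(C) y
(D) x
D

Under the shear T(x,y) = (x, 2x + y):
Substitute the transformed coordinates into each option and compare with the original:
(A) xy  ->  (x)(2x + y) = 2x^2 + xy   [differs from xy: not invariant]
(B) x - y  ->  (x) - (2x + y) = -x - y   [differs from x - y: not invariant]
(C) y  ->  (2x + y) = 2x + y   [differs from y: not invariant]
(D) x  ->  (x) = x   [equals x: invariant]

Only option (D), x, is unchanged by the transformation.
A vertical shear moves points parallel to the y-axis, so the x-coordinate (and any function of x alone) is unchanged.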